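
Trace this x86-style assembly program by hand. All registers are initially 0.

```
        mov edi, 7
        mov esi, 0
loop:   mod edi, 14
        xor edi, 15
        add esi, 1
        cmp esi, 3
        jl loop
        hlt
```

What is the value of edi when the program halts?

8

mov edi, 7 → edi=7
mov esi, 0 → esi=0
mod edi, 14 → edi=7%14=7
xor edi, 15 → edi=7^15=8
add esi, 1 → esi=0+1=1
cmp esi, 3  (cmp 1,3)
jl loop: taken
mod edi, 14 → edi=8%14=8
xor edi, 15 → edi=8^15=7
add esi, 1 → esi=1+1=2
cmp esi, 3  (cmp 2,3)
jl loop: taken
mod edi, 14 → edi=7%14=7
xor edi, 15 → edi=7^15=8
add esi, 1 → esi=2+1=3
cmp esi, 3  (cmp 3,3)
jl loop: not taken
halt.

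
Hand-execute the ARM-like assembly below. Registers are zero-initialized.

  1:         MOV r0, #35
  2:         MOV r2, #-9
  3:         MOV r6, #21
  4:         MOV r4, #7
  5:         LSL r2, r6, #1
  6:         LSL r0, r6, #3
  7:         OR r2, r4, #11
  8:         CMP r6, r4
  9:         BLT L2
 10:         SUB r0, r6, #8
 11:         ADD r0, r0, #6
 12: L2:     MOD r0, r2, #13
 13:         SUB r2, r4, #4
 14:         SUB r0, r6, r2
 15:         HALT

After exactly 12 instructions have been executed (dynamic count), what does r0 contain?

2

after MOV r0, #35: r0=35
after MOV r2, #-9: r2=-9
after MOV r6, #21: r6=21
after MOV r4, #7: r4=7
after LSL r2, r6, #1: r2=21<<1=42
after LSL r0, r6, #3: r0=21<<3=168
after OR r2, r4, #11: r2=7|11=15
CMP r6, r4  (cmp 21,7)
BLT L2: not taken
after SUB r0, r6, #8: r0=21-8=13
after ADD r0, r0, #6: r0=13+6=19
after MOD r0, r2, #13: r0=15%13=2
After step 12: r0 = 2.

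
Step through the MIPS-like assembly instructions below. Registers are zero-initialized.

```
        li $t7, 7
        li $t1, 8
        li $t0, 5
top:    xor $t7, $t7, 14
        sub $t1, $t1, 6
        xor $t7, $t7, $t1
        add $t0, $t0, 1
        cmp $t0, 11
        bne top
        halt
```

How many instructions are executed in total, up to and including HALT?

40

after li $t7, 7: $t7=7
after li $t1, 8: $t1=8
after li $t0, 5: $t0=5
after xor $t7, $t7, 14: $t7=7^14=9
after sub $t1, $t1, 6: $t1=8-6=2
after xor $t7, $t7, $t1: $t7=9^2=11
after add $t0, $t0, 1: $t0=5+1=6
cmp $t0, 11  (cmp 6,11)
bne top: taken
after xor $t7, $t7, 14: $t7=11^14=5
after sub $t1, $t1, 6: $t1=2-6=-4
after xor $t7, $t7, $t1: $t7=5^(-4)=-7
after add $t0, $t0, 1: $t0=6+1=7
cmp $t0, 11  (cmp 7,11)
bne top: taken
after xor $t7, $t7, 14: $t7=(-7)^14=-9
after sub $t1, $t1, 6: $t1=(-4)-6=-10
after xor $t7, $t7, $t1: $t7=(-9)^(-10)=1
after add $t0, $t0, 1: $t0=7+1=8
cmp $t0, 11  (cmp 8,11)
bne top: taken
after xor $t7, $t7, 14: $t7=1^14=15
after sub $t1, $t1, 6: $t1=(-10)-6=-16
after xor $t7, $t7, $t1: $t7=15^(-16)=-1
after add $t0, $t0, 1: $t0=8+1=9
cmp $t0, 11  (cmp 9,11)
bne top: taken
after xor $t7, $t7, 14: $t7=(-1)^14=-15
after sub $t1, $t1, 6: $t1=(-16)-6=-22
after xor $t7, $t7, $t1: $t7=(-15)^(-22)=27
after add $t0, $t0, 1: $t0=9+1=10
cmp $t0, 11  (cmp 10,11)
bne top: taken
after xor $t7, $t7, 14: $t7=27^14=21
after sub $t1, $t1, 6: $t1=(-22)-6=-28
after xor $t7, $t7, $t1: $t7=21^(-28)=-15
after add $t0, $t0, 1: $t0=10+1=11
cmp $t0, 11  (cmp 11,11)
bne top: not taken
halt.
Total executed instructions: 40.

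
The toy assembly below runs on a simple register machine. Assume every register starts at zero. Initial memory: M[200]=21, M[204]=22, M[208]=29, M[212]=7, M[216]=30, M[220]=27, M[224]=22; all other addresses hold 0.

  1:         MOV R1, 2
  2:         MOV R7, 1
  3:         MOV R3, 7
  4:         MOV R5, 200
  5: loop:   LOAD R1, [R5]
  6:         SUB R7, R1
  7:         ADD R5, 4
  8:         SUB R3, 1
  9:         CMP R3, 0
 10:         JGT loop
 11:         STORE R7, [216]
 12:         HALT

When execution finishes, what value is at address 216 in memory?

-157

R1=2
R7=1
R3=7
R5=200
R1=M[200]=21
R7=1-21=-20
R5=200+4=204
R3=7-1=6
CMP R3, 0  (cmp 6,0)
JGT loop: taken
R1=M[204]=22
R7=(-20)-22=-42
R5=204+4=208
R3=6-1=5
CMP R3, 0  (cmp 5,0)
JGT loop: taken
R1=M[208]=29
R7=(-42)-29=-71
R5=208+4=212
R3=5-1=4
CMP R3, 0  (cmp 4,0)
JGT loop: taken
R1=M[212]=7
R7=(-71)-7=-78
R5=212+4=216
R3=4-1=3
CMP R3, 0  (cmp 3,0)
JGT loop: taken
R1=M[216]=30
R7=(-78)-30=-108
R5=216+4=220
R3=3-1=2
CMP R3, 0  (cmp 2,0)
JGT loop: taken
R1=M[220]=27
R7=(-108)-27=-135
R5=220+4=224
R3=2-1=1
CMP R3, 0  (cmp 1,0)
JGT loop: taken
R1=M[224]=22
R7=(-135)-22=-157
R5=224+4=228
R3=1-1=0
CMP R3, 0  (cmp 0,0)
JGT loop: not taken
STORE R7, [216] → M[216]=-157
halt.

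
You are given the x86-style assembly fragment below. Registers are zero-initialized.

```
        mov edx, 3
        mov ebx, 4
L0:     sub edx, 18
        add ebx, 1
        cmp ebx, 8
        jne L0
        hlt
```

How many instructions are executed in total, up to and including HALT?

edx=3
ebx=4
edx=3-18=-15
ebx=4+1=5
cmp ebx, 8  (cmp 5,8)
jne L0: taken
edx=(-15)-18=-33
ebx=5+1=6
cmp ebx, 8  (cmp 6,8)
jne L0: taken
edx=(-33)-18=-51
ebx=6+1=7
cmp ebx, 8  (cmp 7,8)
jne L0: taken
edx=(-51)-18=-69
ebx=7+1=8
cmp ebx, 8  (cmp 8,8)
jne L0: not taken
halt.
Total executed instructions: 19.

19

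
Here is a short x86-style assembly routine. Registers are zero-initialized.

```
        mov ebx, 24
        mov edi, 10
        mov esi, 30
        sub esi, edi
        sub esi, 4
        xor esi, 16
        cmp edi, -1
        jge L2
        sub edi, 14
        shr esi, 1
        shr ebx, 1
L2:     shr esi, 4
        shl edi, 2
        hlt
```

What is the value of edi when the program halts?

40

after mov ebx, 24: ebx=24
after mov edi, 10: edi=10
after mov esi, 30: esi=30
after sub esi, edi: esi=30-10=20
after sub esi, 4: esi=20-4=16
after xor esi, 16: esi=16^16=0
cmp edi, -1  (cmp 10,-1)
jge L2: taken
after shr esi, 4: esi=0>>4=0
after shl edi, 2: edi=10<<2=40
halt.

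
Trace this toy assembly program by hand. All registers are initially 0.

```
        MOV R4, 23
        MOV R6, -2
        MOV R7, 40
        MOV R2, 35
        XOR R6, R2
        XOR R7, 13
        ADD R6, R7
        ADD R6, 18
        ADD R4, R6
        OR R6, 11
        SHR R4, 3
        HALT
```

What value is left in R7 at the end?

R4=23
R6=-2
R7=40
R2=35
R6=(-2)^35=-35
R7=40^13=37
R6=(-35)+37=2
R6=2+18=20
R4=23+20=43
R6=20|11=31
R4=43>>3=5
halt.

37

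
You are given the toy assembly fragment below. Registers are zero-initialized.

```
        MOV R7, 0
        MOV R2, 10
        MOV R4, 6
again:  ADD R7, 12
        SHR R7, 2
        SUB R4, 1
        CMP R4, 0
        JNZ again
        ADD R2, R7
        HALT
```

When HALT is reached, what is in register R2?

13

R7=0
R2=10
R4=6
R7=0+12=12
R7=12>>2=3
R4=6-1=5
CMP R4, 0  (cmp 5,0)
JNZ again: taken
R7=3+12=15
R7=15>>2=3
R4=5-1=4
CMP R4, 0  (cmp 4,0)
JNZ again: taken
R7=3+12=15
R7=15>>2=3
R4=4-1=3
CMP R4, 0  (cmp 3,0)
JNZ again: taken
R7=3+12=15
R7=15>>2=3
R4=3-1=2
CMP R4, 0  (cmp 2,0)
JNZ again: taken
R7=3+12=15
R7=15>>2=3
R4=2-1=1
CMP R4, 0  (cmp 1,0)
JNZ again: taken
R7=3+12=15
R7=15>>2=3
R4=1-1=0
CMP R4, 0  (cmp 0,0)
JNZ again: not taken
R2=10+3=13
halt.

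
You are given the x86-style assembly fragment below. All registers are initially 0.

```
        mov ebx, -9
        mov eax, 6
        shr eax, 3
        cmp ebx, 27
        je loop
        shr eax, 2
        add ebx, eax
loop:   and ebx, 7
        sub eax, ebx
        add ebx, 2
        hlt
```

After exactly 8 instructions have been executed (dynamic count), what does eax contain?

0

ebx=-9
eax=6
eax=6>>3=0
cmp ebx, 27  (cmp -9,27)
je loop: not taken
eax=0>>2=0
ebx=(-9)+0=-9
ebx=(-9)&7=7
After step 8: eax = 0.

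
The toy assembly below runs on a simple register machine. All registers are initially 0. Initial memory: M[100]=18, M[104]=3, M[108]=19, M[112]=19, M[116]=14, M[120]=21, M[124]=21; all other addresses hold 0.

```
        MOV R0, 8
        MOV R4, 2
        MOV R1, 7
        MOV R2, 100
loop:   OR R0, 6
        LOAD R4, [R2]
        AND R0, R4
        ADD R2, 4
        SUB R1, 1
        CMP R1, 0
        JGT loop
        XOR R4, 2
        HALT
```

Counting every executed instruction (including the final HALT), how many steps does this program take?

55

R0=8
R4=2
R1=7
R2=100
R0=8|6=14
R4=M[100]=18
R0=14&18=2
R2=100+4=104
R1=7-1=6
CMP R1, 0  (cmp 6,0)
JGT loop: taken
R0=2|6=6
R4=M[104]=3
R0=6&3=2
R2=104+4=108
R1=6-1=5
CMP R1, 0  (cmp 5,0)
JGT loop: taken
R0=2|6=6
R4=M[108]=19
R0=6&19=2
R2=108+4=112
R1=5-1=4
CMP R1, 0  (cmp 4,0)
JGT loop: taken
R0=2|6=6
R4=M[112]=19
R0=6&19=2
R2=112+4=116
R1=4-1=3
CMP R1, 0  (cmp 3,0)
JGT loop: taken
R0=2|6=6
R4=M[116]=14
R0=6&14=6
R2=116+4=120
R1=3-1=2
CMP R1, 0  (cmp 2,0)
JGT loop: taken
R0=6|6=6
R4=M[120]=21
R0=6&21=4
R2=120+4=124
R1=2-1=1
CMP R1, 0  (cmp 1,0)
JGT loop: taken
R0=4|6=6
R4=M[124]=21
R0=6&21=4
R2=124+4=128
R1=1-1=0
CMP R1, 0  (cmp 0,0)
JGT loop: not taken
R4=21^2=23
halt.
Total executed instructions: 55.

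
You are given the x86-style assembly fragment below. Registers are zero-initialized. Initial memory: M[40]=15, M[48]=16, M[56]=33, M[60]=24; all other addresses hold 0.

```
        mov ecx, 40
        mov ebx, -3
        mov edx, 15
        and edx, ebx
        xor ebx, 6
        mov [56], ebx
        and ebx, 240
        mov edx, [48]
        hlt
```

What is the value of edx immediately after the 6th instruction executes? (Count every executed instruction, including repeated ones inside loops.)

after mov ecx, 40: ecx=40
after mov ebx, -3: ebx=-3
after mov edx, 15: edx=15
after and edx, ebx: edx=15&(-3)=13
after xor ebx, 6: ebx=(-3)^6=-5
mov [56], ebx → M[56]=-5
After step 6: edx = 13.

13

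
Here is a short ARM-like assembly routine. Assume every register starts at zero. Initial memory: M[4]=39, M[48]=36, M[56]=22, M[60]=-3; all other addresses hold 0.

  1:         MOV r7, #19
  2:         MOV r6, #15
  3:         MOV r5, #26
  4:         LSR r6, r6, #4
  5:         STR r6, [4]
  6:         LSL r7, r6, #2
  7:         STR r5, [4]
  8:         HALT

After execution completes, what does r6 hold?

after MOV r7, #19: r7=19
after MOV r6, #15: r6=15
after MOV r5, #26: r5=26
after LSR r6, r6, #4: r6=15>>4=0
STR r6, [4] → M[4]=0
after LSL r7, r6, #2: r7=0<<2=0
STR r5, [4] → M[4]=26
halt.

0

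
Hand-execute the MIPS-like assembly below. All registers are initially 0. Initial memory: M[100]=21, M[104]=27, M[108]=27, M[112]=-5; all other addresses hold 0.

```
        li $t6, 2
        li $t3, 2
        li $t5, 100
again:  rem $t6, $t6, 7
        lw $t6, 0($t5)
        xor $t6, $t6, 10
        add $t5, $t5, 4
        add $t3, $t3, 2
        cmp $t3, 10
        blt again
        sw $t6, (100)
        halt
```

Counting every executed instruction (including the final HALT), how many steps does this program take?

li $t6, 2 → $t6=2
li $t3, 2 → $t3=2
li $t5, 100 → $t5=100
rem $t6, $t6, 7 → $t6=2%7=2
lw $t6, 0($t5) → $t6=M[100]=21
xor $t6, $t6, 10 → $t6=21^10=31
add $t5, $t5, 4 → $t5=100+4=104
add $t3, $t3, 2 → $t3=2+2=4
cmp $t3, 10  (cmp 4,10)
blt again: taken
rem $t6, $t6, 7 → $t6=31%7=3
lw $t6, 0($t5) → $t6=M[104]=27
xor $t6, $t6, 10 → $t6=27^10=17
add $t5, $t5, 4 → $t5=104+4=108
add $t3, $t3, 2 → $t3=4+2=6
cmp $t3, 10  (cmp 6,10)
blt again: taken
rem $t6, $t6, 7 → $t6=17%7=3
lw $t6, 0($t5) → $t6=M[108]=27
xor $t6, $t6, 10 → $t6=27^10=17
add $t5, $t5, 4 → $t5=108+4=112
add $t3, $t3, 2 → $t3=6+2=8
cmp $t3, 10  (cmp 8,10)
blt again: taken
rem $t6, $t6, 7 → $t6=17%7=3
lw $t6, 0($t5) → $t6=M[112]=-5
xor $t6, $t6, 10 → $t6=(-5)^10=-15
add $t5, $t5, 4 → $t5=112+4=116
add $t3, $t3, 2 → $t3=8+2=10
cmp $t3, 10  (cmp 10,10)
blt again: not taken
sw $t6, (100) → M[100]=-15
halt.
Total executed instructions: 33.

33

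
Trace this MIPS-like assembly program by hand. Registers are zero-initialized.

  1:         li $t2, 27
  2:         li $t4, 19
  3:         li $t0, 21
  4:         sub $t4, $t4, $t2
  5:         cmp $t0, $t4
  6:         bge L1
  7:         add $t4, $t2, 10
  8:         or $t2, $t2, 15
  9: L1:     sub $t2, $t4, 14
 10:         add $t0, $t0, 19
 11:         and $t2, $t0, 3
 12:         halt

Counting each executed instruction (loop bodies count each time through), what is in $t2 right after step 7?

-22

after li $t2, 27: $t2=27
after li $t4, 19: $t4=19
after li $t0, 21: $t0=21
after sub $t4, $t4, $t2: $t4=19-27=-8
cmp $t0, $t4  (cmp 21,-8)
bge L1: taken
after sub $t2, $t4, 14: $t2=(-8)-14=-22
After step 7: $t2 = -22.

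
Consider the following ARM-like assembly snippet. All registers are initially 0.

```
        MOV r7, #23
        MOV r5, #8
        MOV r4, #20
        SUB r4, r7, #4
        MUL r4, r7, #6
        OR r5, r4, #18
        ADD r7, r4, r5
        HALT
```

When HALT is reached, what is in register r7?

after MOV r7, #23: r7=23
after MOV r5, #8: r5=8
after MOV r4, #20: r4=20
after SUB r4, r7, #4: r4=23-4=19
after MUL r4, r7, #6: r4=23*6=138
after OR r5, r4, #18: r5=138|18=154
after ADD r7, r4, r5: r7=138+154=292
halt.

292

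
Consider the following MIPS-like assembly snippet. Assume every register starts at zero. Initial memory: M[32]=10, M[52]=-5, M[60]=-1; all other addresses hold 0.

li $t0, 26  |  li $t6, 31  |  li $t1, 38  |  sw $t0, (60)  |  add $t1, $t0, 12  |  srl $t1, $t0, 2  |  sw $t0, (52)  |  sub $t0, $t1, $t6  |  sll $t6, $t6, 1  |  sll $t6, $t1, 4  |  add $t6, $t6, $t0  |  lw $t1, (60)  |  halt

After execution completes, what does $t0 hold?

-25

$t0=26
$t6=31
$t1=38
sw $t0, (60) → M[60]=26
$t1=26+12=38
$t1=26>>2=6
sw $t0, (52) → M[52]=26
$t0=6-31=-25
$t6=31<<1=62
$t6=6<<4=96
$t6=96+(-25)=71
$t1=M[60]=26
halt.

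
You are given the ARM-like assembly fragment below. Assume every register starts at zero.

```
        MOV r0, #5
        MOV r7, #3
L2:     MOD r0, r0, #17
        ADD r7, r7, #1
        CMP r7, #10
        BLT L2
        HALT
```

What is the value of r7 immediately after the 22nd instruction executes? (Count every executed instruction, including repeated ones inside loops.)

8

r0=5
r7=3
r0=5%17=5
r7=3+1=4
CMP r7, #10  (cmp 4,10)
BLT L2: taken
r0=5%17=5
r7=4+1=5
CMP r7, #10  (cmp 5,10)
BLT L2: taken
r0=5%17=5
r7=5+1=6
CMP r7, #10  (cmp 6,10)
BLT L2: taken
r0=5%17=5
r7=6+1=7
CMP r7, #10  (cmp 7,10)
BLT L2: taken
r0=5%17=5
r7=7+1=8
CMP r7, #10  (cmp 8,10)
BLT L2: taken
After step 22: r7 = 8.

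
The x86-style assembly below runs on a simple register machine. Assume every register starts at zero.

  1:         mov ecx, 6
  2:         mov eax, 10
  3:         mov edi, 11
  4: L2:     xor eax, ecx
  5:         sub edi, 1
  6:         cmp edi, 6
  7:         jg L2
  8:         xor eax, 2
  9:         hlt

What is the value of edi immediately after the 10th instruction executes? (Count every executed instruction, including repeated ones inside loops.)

9

mov ecx, 6 → ecx=6
mov eax, 10 → eax=10
mov edi, 11 → edi=11
xor eax, ecx → eax=10^6=12
sub edi, 1 → edi=11-1=10
cmp edi, 6  (cmp 10,6)
jg L2: taken
xor eax, ecx → eax=12^6=10
sub edi, 1 → edi=10-1=9
cmp edi, 6  (cmp 9,6)
After step 10: edi = 9.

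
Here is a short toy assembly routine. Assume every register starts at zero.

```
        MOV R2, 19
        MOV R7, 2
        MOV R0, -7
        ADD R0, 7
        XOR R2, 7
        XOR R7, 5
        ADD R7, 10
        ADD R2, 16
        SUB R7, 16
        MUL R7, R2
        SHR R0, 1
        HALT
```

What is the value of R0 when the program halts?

0

after MOV R2, 19: R2=19
after MOV R7, 2: R7=2
after MOV R0, -7: R0=-7
after ADD R0, 7: R0=(-7)+7=0
after XOR R2, 7: R2=19^7=20
after XOR R7, 5: R7=2^5=7
after ADD R7, 10: R7=7+10=17
after ADD R2, 16: R2=20+16=36
after SUB R7, 16: R7=17-16=1
after MUL R7, R2: R7=1*36=36
after SHR R0, 1: R0=0>>1=0
halt.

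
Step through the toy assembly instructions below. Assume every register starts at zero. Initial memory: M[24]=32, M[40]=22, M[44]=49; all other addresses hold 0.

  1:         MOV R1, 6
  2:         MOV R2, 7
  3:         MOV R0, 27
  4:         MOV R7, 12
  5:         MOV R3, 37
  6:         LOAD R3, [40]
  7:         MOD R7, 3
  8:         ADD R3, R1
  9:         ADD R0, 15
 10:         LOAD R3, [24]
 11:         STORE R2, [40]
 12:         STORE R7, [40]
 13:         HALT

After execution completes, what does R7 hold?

0

R1=6
R2=7
R0=27
R7=12
R3=37
R3=M[40]=22
R7=12%3=0
R3=22+6=28
R0=27+15=42
R3=M[24]=32
STORE R2, [40] → M[40]=7
STORE R7, [40] → M[40]=0
halt.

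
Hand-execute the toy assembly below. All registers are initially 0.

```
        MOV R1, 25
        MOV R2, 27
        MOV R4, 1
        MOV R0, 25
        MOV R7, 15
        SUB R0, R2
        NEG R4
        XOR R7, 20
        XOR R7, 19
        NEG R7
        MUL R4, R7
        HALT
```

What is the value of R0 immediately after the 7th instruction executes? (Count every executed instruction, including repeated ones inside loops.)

-2

MOV R1, 25 → R1=25
MOV R2, 27 → R2=27
MOV R4, 1 → R4=1
MOV R0, 25 → R0=25
MOV R7, 15 → R7=15
SUB R0, R2 → R0=25-27=-2
NEG R4 → R4=-(1)=-1
After step 7: R0 = -2.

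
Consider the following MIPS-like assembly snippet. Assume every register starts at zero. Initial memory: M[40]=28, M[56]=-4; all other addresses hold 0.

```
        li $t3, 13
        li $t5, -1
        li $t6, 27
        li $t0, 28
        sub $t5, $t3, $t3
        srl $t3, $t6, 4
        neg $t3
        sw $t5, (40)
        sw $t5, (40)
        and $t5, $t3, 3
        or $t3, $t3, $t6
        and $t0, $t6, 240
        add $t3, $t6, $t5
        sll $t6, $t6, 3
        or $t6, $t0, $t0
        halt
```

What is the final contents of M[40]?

li $t3, 13 → $t3=13
li $t5, -1 → $t5=-1
li $t6, 27 → $t6=27
li $t0, 28 → $t0=28
sub $t5, $t3, $t3 → $t5=13-13=0
srl $t3, $t6, 4 → $t3=27>>4=1
neg $t3 → $t3=-(1)=-1
sw $t5, (40) → M[40]=0
sw $t5, (40) → M[40]=0
and $t5, $t3, 3 → $t5=(-1)&3=3
or $t3, $t3, $t6 → $t3=(-1)|27=-1
and $t0, $t6, 240 → $t0=27&240=16
add $t3, $t6, $t5 → $t3=27+3=30
sll $t6, $t6, 3 → $t6=27<<3=216
or $t6, $t0, $t0 → $t6=16|16=16
halt.

0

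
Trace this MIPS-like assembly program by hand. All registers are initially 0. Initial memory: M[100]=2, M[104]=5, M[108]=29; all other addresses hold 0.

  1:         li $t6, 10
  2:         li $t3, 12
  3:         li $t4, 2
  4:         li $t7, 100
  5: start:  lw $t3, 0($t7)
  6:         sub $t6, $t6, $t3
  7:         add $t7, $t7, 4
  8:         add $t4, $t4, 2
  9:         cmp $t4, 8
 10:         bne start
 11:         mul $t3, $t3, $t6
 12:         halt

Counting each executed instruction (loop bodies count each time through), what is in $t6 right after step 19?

-26

$t6=10
$t3=12
$t4=2
$t7=100
$t3=M[100]=2
$t6=10-2=8
$t7=100+4=104
$t4=2+2=4
cmp $t4, 8  (cmp 4,8)
bne start: taken
$t3=M[104]=5
$t6=8-5=3
$t7=104+4=108
$t4=4+2=6
cmp $t4, 8  (cmp 6,8)
bne start: taken
$t3=M[108]=29
$t6=3-29=-26
$t7=108+4=112
After step 19: $t6 = -26.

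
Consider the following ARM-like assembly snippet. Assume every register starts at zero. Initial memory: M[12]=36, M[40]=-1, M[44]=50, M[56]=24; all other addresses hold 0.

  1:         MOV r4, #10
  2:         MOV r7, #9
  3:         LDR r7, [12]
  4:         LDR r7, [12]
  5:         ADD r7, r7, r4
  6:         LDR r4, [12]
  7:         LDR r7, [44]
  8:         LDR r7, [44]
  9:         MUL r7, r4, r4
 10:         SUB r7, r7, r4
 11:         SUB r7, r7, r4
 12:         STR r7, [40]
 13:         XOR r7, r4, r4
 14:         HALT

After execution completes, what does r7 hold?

MOV r4, #10 → r4=10
MOV r7, #9 → r7=9
LDR r7, [12] → r7=M[12]=36
LDR r7, [12] → r7=M[12]=36
ADD r7, r7, r4 → r7=36+10=46
LDR r4, [12] → r4=M[12]=36
LDR r7, [44] → r7=M[44]=50
LDR r7, [44] → r7=M[44]=50
MUL r7, r4, r4 → r7=36*36=1296
SUB r7, r7, r4 → r7=1296-36=1260
SUB r7, r7, r4 → r7=1260-36=1224
STR r7, [40] → M[40]=1224
XOR r7, r4, r4 → r7=36^36=0
halt.

0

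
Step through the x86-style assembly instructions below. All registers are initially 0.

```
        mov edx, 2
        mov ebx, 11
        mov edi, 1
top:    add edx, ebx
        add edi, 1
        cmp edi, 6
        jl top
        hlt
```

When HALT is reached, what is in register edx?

after mov edx, 2: edx=2
after mov ebx, 11: ebx=11
after mov edi, 1: edi=1
after add edx, ebx: edx=2+11=13
after add edi, 1: edi=1+1=2
cmp edi, 6  (cmp 2,6)
jl top: taken
after add edx, ebx: edx=13+11=24
after add edi, 1: edi=2+1=3
cmp edi, 6  (cmp 3,6)
jl top: taken
after add edx, ebx: edx=24+11=35
after add edi, 1: edi=3+1=4
cmp edi, 6  (cmp 4,6)
jl top: taken
after add edx, ebx: edx=35+11=46
after add edi, 1: edi=4+1=5
cmp edi, 6  (cmp 5,6)
jl top: taken
after add edx, ebx: edx=46+11=57
after add edi, 1: edi=5+1=6
cmp edi, 6  (cmp 6,6)
jl top: not taken
halt.

57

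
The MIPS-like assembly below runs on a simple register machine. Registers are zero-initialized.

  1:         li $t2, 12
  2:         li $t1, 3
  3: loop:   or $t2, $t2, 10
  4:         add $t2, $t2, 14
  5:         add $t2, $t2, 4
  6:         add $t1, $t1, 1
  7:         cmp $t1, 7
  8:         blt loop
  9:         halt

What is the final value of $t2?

108

li $t2, 12 → $t2=12
li $t1, 3 → $t1=3
or $t2, $t2, 10 → $t2=12|10=14
add $t2, $t2, 14 → $t2=14+14=28
add $t2, $t2, 4 → $t2=28+4=32
add $t1, $t1, 1 → $t1=3+1=4
cmp $t1, 7  (cmp 4,7)
blt loop: taken
or $t2, $t2, 10 → $t2=32|10=42
add $t2, $t2, 14 → $t2=42+14=56
add $t2, $t2, 4 → $t2=56+4=60
add $t1, $t1, 1 → $t1=4+1=5
cmp $t1, 7  (cmp 5,7)
blt loop: taken
or $t2, $t2, 10 → $t2=60|10=62
add $t2, $t2, 14 → $t2=62+14=76
add $t2, $t2, 4 → $t2=76+4=80
add $t1, $t1, 1 → $t1=5+1=6
cmp $t1, 7  (cmp 6,7)
blt loop: taken
or $t2, $t2, 10 → $t2=80|10=90
add $t2, $t2, 14 → $t2=90+14=104
add $t2, $t2, 4 → $t2=104+4=108
add $t1, $t1, 1 → $t1=6+1=7
cmp $t1, 7  (cmp 7,7)
blt loop: not taken
halt.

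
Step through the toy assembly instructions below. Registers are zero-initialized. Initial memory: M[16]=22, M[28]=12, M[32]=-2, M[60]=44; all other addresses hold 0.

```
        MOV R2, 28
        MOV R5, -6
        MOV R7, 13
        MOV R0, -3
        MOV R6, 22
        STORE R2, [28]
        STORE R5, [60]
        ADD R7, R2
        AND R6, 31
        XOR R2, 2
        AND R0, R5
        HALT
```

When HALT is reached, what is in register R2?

R2=28
R5=-6
R7=13
R0=-3
R6=22
STORE R2, [28] → M[28]=28
STORE R5, [60] → M[60]=-6
R7=13+28=41
R6=22&31=22
R2=28^2=30
R0=(-3)&(-6)=-8
halt.

30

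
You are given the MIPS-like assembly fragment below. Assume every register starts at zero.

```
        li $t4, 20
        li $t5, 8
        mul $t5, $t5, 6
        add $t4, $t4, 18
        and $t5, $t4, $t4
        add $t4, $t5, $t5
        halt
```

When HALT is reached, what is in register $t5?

38

$t4=20
$t5=8
$t5=8*6=48
$t4=20+18=38
$t5=38&38=38
$t4=38+38=76
halt.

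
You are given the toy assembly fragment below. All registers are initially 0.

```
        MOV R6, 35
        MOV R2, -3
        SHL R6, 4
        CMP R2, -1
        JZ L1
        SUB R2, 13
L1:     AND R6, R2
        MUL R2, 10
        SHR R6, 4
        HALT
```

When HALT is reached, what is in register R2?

R6=35
R2=-3
R6=35<<4=560
CMP R2, -1  (cmp -3,-1)
JZ L1: not taken
R2=(-3)-13=-16
R6=560&(-16)=560
R2=(-16)*10=-160
R6=560>>4=35
halt.

-160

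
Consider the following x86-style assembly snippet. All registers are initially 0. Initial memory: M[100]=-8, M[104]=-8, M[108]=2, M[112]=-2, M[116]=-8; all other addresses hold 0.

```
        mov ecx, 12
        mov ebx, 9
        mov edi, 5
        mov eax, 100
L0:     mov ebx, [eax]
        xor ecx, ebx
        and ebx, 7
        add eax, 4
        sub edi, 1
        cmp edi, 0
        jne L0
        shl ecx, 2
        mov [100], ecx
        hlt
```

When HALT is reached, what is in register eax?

120

ecx=12
ebx=9
edi=5
eax=100
ebx=M[100]=-8
ecx=12^(-8)=-12
ebx=(-8)&7=0
eax=100+4=104
edi=5-1=4
cmp edi, 0  (cmp 4,0)
jne L0: taken
ebx=M[104]=-8
ecx=(-12)^(-8)=12
ebx=(-8)&7=0
eax=104+4=108
edi=4-1=3
cmp edi, 0  (cmp 3,0)
jne L0: taken
ebx=M[108]=2
ecx=12^2=14
ebx=2&7=2
eax=108+4=112
edi=3-1=2
cmp edi, 0  (cmp 2,0)
jne L0: taken
ebx=M[112]=-2
ecx=14^(-2)=-16
ebx=(-2)&7=6
eax=112+4=116
edi=2-1=1
cmp edi, 0  (cmp 1,0)
jne L0: taken
ebx=M[116]=-8
ecx=(-16)^(-8)=8
ebx=(-8)&7=0
eax=116+4=120
edi=1-1=0
cmp edi, 0  (cmp 0,0)
jne L0: not taken
ecx=8<<2=32
mov [100], ecx → M[100]=32
halt.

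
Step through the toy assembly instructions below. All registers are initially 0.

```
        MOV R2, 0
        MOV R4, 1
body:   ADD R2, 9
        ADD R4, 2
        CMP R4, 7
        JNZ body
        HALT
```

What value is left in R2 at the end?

R2=0
R4=1
R2=0+9=9
R4=1+2=3
CMP R4, 7  (cmp 3,7)
JNZ body: taken
R2=9+9=18
R4=3+2=5
CMP R4, 7  (cmp 5,7)
JNZ body: taken
R2=18+9=27
R4=5+2=7
CMP R4, 7  (cmp 7,7)
JNZ body: not taken
halt.

27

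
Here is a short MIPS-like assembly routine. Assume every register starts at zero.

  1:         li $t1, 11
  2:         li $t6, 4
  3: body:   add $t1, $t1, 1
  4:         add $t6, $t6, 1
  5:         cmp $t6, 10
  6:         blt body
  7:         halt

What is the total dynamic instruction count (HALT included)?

27

li $t1, 11 → $t1=11
li $t6, 4 → $t6=4
add $t1, $t1, 1 → $t1=11+1=12
add $t6, $t6, 1 → $t6=4+1=5
cmp $t6, 10  (cmp 5,10)
blt body: taken
add $t1, $t1, 1 → $t1=12+1=13
add $t6, $t6, 1 → $t6=5+1=6
cmp $t6, 10  (cmp 6,10)
blt body: taken
add $t1, $t1, 1 → $t1=13+1=14
add $t6, $t6, 1 → $t6=6+1=7
cmp $t6, 10  (cmp 7,10)
blt body: taken
add $t1, $t1, 1 → $t1=14+1=15
add $t6, $t6, 1 → $t6=7+1=8
cmp $t6, 10  (cmp 8,10)
blt body: taken
add $t1, $t1, 1 → $t1=15+1=16
add $t6, $t6, 1 → $t6=8+1=9
cmp $t6, 10  (cmp 9,10)
blt body: taken
add $t1, $t1, 1 → $t1=16+1=17
add $t6, $t6, 1 → $t6=9+1=10
cmp $t6, 10  (cmp 10,10)
blt body: not taken
halt.
Total executed instructions: 27.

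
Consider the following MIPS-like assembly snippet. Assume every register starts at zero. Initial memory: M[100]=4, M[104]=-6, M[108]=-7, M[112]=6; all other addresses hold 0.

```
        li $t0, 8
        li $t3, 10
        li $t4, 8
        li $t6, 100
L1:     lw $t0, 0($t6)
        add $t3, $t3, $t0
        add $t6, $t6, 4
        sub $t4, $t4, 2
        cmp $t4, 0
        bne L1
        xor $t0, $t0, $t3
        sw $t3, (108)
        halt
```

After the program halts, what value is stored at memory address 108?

7

li $t0, 8 → $t0=8
li $t3, 10 → $t3=10
li $t4, 8 → $t4=8
li $t6, 100 → $t6=100
lw $t0, 0($t6) → $t0=M[100]=4
add $t3, $t3, $t0 → $t3=10+4=14
add $t6, $t6, 4 → $t6=100+4=104
sub $t4, $t4, 2 → $t4=8-2=6
cmp $t4, 0  (cmp 6,0)
bne L1: taken
lw $t0, 0($t6) → $t0=M[104]=-6
add $t3, $t3, $t0 → $t3=14+(-6)=8
add $t6, $t6, 4 → $t6=104+4=108
sub $t4, $t4, 2 → $t4=6-2=4
cmp $t4, 0  (cmp 4,0)
bne L1: taken
lw $t0, 0($t6) → $t0=M[108]=-7
add $t3, $t3, $t0 → $t3=8+(-7)=1
add $t6, $t6, 4 → $t6=108+4=112
sub $t4, $t4, 2 → $t4=4-2=2
cmp $t4, 0  (cmp 2,0)
bne L1: taken
lw $t0, 0($t6) → $t0=M[112]=6
add $t3, $t3, $t0 → $t3=1+6=7
add $t6, $t6, 4 → $t6=112+4=116
sub $t4, $t4, 2 → $t4=2-2=0
cmp $t4, 0  (cmp 0,0)
bne L1: not taken
xor $t0, $t0, $t3 → $t0=6^7=1
sw $t3, (108) → M[108]=7
halt.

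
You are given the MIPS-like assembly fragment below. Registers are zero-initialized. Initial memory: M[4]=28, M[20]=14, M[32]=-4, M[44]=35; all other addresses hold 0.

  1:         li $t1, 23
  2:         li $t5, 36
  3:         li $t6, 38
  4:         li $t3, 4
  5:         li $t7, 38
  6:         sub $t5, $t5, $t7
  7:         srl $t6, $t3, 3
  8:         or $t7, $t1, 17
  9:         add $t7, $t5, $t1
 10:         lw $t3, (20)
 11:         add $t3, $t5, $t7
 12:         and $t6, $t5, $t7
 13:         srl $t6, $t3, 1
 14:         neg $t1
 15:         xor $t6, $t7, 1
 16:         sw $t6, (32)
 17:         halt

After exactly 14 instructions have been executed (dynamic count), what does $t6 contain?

after li $t1, 23: $t1=23
after li $t5, 36: $t5=36
after li $t6, 38: $t6=38
after li $t3, 4: $t3=4
after li $t7, 38: $t7=38
after sub $t5, $t5, $t7: $t5=36-38=-2
after srl $t6, $t3, 3: $t6=4>>3=0
after or $t7, $t1, 17: $t7=23|17=23
after add $t7, $t5, $t1: $t7=(-2)+23=21
after lw $t3, (20): $t3=M[20]=14
after add $t3, $t5, $t7: $t3=(-2)+21=19
after and $t6, $t5, $t7: $t6=(-2)&21=20
after srl $t6, $t3, 1: $t6=19>>1=9
after neg $t1: $t1=-(23)=-23
After step 14: $t6 = 9.

9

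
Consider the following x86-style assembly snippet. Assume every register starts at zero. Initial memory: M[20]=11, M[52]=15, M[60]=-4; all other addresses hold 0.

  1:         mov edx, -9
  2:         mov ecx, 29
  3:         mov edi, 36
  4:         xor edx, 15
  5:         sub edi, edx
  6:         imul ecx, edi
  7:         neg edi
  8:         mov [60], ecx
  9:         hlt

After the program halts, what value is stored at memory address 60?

mov edx, -9 → edx=-9
mov ecx, 29 → ecx=29
mov edi, 36 → edi=36
xor edx, 15 → edx=(-9)^15=-8
sub edi, edx → edi=36-(-8)=44
imul ecx, edi → ecx=29*44=1276
neg edi → edi=-(44)=-44
mov [60], ecx → M[60]=1276
halt.

1276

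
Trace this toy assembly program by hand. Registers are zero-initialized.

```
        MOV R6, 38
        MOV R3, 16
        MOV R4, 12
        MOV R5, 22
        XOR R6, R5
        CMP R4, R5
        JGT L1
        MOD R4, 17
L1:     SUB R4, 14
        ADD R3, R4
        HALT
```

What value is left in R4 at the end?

-2

after MOV R6, 38: R6=38
after MOV R3, 16: R3=16
after MOV R4, 12: R4=12
after MOV R5, 22: R5=22
after XOR R6, R5: R6=38^22=48
CMP R4, R5  (cmp 12,22)
JGT L1: not taken
after MOD R4, 17: R4=12%17=12
after SUB R4, 14: R4=12-14=-2
after ADD R3, R4: R3=16+(-2)=14
halt.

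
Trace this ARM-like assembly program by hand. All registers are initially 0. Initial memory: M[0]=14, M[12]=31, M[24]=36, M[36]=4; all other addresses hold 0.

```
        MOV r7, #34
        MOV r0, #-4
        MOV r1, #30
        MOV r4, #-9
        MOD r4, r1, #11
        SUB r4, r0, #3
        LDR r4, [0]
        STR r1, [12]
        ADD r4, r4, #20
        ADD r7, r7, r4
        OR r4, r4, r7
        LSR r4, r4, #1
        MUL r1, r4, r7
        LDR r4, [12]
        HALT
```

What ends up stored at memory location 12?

30

MOV r7, #34 → r7=34
MOV r0, #-4 → r0=-4
MOV r1, #30 → r1=30
MOV r4, #-9 → r4=-9
MOD r4, r1, #11 → r4=30%11=8
SUB r4, r0, #3 → r4=(-4)-3=-7
LDR r4, [0] → r4=M[0]=14
STR r1, [12] → M[12]=30
ADD r4, r4, #20 → r4=14+20=34
ADD r7, r7, r4 → r7=34+34=68
OR r4, r4, r7 → r4=34|68=102
LSR r4, r4, #1 → r4=102>>1=51
MUL r1, r4, r7 → r1=51*68=3468
LDR r4, [12] → r4=M[12]=30
halt.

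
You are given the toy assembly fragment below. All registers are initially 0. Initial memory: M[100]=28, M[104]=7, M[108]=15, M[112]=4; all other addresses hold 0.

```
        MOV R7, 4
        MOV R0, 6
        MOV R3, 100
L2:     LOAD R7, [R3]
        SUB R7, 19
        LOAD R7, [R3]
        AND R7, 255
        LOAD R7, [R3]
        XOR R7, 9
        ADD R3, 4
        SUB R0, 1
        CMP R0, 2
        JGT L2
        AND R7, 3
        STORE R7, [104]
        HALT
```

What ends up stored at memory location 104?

after MOV R7, 4: R7=4
after MOV R0, 6: R0=6
after MOV R3, 100: R3=100
after LOAD R7, [R3]: R7=M[100]=28
after SUB R7, 19: R7=28-19=9
after LOAD R7, [R3]: R7=M[100]=28
after AND R7, 255: R7=28&255=28
after LOAD R7, [R3]: R7=M[100]=28
after XOR R7, 9: R7=28^9=21
after ADD R3, 4: R3=100+4=104
after SUB R0, 1: R0=6-1=5
CMP R0, 2  (cmp 5,2)
JGT L2: taken
after LOAD R7, [R3]: R7=M[104]=7
after SUB R7, 19: R7=7-19=-12
after LOAD R7, [R3]: R7=M[104]=7
after AND R7, 255: R7=7&255=7
after LOAD R7, [R3]: R7=M[104]=7
after XOR R7, 9: R7=7^9=14
after ADD R3, 4: R3=104+4=108
after SUB R0, 1: R0=5-1=4
CMP R0, 2  (cmp 4,2)
JGT L2: taken
after LOAD R7, [R3]: R7=M[108]=15
after SUB R7, 19: R7=15-19=-4
after LOAD R7, [R3]: R7=M[108]=15
after AND R7, 255: R7=15&255=15
after LOAD R7, [R3]: R7=M[108]=15
after XOR R7, 9: R7=15^9=6
after ADD R3, 4: R3=108+4=112
after SUB R0, 1: R0=4-1=3
CMP R0, 2  (cmp 3,2)
JGT L2: taken
after LOAD R7, [R3]: R7=M[112]=4
after SUB R7, 19: R7=4-19=-15
after LOAD R7, [R3]: R7=M[112]=4
after AND R7, 255: R7=4&255=4
after LOAD R7, [R3]: R7=M[112]=4
after XOR R7, 9: R7=4^9=13
after ADD R3, 4: R3=112+4=116
after SUB R0, 1: R0=3-1=2
CMP R0, 2  (cmp 2,2)
JGT L2: not taken
after AND R7, 3: R7=13&3=1
STORE R7, [104] → M[104]=1
halt.

1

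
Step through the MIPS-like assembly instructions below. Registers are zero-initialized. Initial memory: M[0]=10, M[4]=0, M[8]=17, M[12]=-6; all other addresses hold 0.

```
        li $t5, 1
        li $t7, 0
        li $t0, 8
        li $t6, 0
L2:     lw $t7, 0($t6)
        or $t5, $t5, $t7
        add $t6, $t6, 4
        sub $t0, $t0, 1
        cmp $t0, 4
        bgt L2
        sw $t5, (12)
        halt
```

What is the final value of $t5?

-5

li $t5, 1 → $t5=1
li $t7, 0 → $t7=0
li $t0, 8 → $t0=8
li $t6, 0 → $t6=0
lw $t7, 0($t6) → $t7=M[0]=10
or $t5, $t5, $t7 → $t5=1|10=11
add $t6, $t6, 4 → $t6=0+4=4
sub $t0, $t0, 1 → $t0=8-1=7
cmp $t0, 4  (cmp 7,4)
bgt L2: taken
lw $t7, 0($t6) → $t7=M[4]=0
or $t5, $t5, $t7 → $t5=11|0=11
add $t6, $t6, 4 → $t6=4+4=8
sub $t0, $t0, 1 → $t0=7-1=6
cmp $t0, 4  (cmp 6,4)
bgt L2: taken
lw $t7, 0($t6) → $t7=M[8]=17
or $t5, $t5, $t7 → $t5=11|17=27
add $t6, $t6, 4 → $t6=8+4=12
sub $t0, $t0, 1 → $t0=6-1=5
cmp $t0, 4  (cmp 5,4)
bgt L2: taken
lw $t7, 0($t6) → $t7=M[12]=-6
or $t5, $t5, $t7 → $t5=27|(-6)=-5
add $t6, $t6, 4 → $t6=12+4=16
sub $t0, $t0, 1 → $t0=5-1=4
cmp $t0, 4  (cmp 4,4)
bgt L2: not taken
sw $t5, (12) → M[12]=-5
halt.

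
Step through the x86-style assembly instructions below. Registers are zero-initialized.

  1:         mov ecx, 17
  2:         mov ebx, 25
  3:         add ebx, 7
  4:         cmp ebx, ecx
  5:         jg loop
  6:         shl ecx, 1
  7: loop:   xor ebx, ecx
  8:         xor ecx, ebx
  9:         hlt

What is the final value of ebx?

ecx=17
ebx=25
ebx=25+7=32
cmp ebx, ecx  (cmp 32,17)
jg loop: taken
ebx=32^17=49
ecx=17^49=32
halt.

49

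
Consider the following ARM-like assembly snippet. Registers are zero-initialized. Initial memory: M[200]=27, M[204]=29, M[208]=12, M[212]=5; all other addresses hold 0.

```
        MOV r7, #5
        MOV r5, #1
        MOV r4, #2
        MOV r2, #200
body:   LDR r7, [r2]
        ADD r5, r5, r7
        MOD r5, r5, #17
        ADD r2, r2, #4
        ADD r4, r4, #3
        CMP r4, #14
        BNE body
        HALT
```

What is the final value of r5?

6

MOV r7, #5 → r7=5
MOV r5, #1 → r5=1
MOV r4, #2 → r4=2
MOV r2, #200 → r2=200
LDR r7, [r2] → r7=M[200]=27
ADD r5, r5, r7 → r5=1+27=28
MOD r5, r5, #17 → r5=28%17=11
ADD r2, r2, #4 → r2=200+4=204
ADD r4, r4, #3 → r4=2+3=5
CMP r4, #14  (cmp 5,14)
BNE body: taken
LDR r7, [r2] → r7=M[204]=29
ADD r5, r5, r7 → r5=11+29=40
MOD r5, r5, #17 → r5=40%17=6
ADD r2, r2, #4 → r2=204+4=208
ADD r4, r4, #3 → r4=5+3=8
CMP r4, #14  (cmp 8,14)
BNE body: taken
LDR r7, [r2] → r7=M[208]=12
ADD r5, r5, r7 → r5=6+12=18
MOD r5, r5, #17 → r5=18%17=1
ADD r2, r2, #4 → r2=208+4=212
ADD r4, r4, #3 → r4=8+3=11
CMP r4, #14  (cmp 11,14)
BNE body: taken
LDR r7, [r2] → r7=M[212]=5
ADD r5, r5, r7 → r5=1+5=6
MOD r5, r5, #17 → r5=6%17=6
ADD r2, r2, #4 → r2=212+4=216
ADD r4, r4, #3 → r4=11+3=14
CMP r4, #14  (cmp 14,14)
BNE body: not taken
halt.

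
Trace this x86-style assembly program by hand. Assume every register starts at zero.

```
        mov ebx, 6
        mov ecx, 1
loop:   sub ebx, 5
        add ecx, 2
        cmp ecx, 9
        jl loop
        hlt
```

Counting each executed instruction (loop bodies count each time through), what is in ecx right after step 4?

ebx=6
ecx=1
ebx=6-5=1
ecx=1+2=3
After step 4: ecx = 3.

3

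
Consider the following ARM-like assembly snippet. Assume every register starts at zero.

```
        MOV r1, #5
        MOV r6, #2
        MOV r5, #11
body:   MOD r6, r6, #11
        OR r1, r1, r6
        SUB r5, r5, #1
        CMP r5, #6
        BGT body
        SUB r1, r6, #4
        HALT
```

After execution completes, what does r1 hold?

-2

after MOV r1, #5: r1=5
after MOV r6, #2: r6=2
after MOV r5, #11: r5=11
after MOD r6, r6, #11: r6=2%11=2
after OR r1, r1, r6: r1=5|2=7
after SUB r5, r5, #1: r5=11-1=10
CMP r5, #6  (cmp 10,6)
BGT body: taken
after MOD r6, r6, #11: r6=2%11=2
after OR r1, r1, r6: r1=7|2=7
after SUB r5, r5, #1: r5=10-1=9
CMP r5, #6  (cmp 9,6)
BGT body: taken
after MOD r6, r6, #11: r6=2%11=2
after OR r1, r1, r6: r1=7|2=7
after SUB r5, r5, #1: r5=9-1=8
CMP r5, #6  (cmp 8,6)
BGT body: taken
after MOD r6, r6, #11: r6=2%11=2
after OR r1, r1, r6: r1=7|2=7
after SUB r5, r5, #1: r5=8-1=7
CMP r5, #6  (cmp 7,6)
BGT body: taken
after MOD r6, r6, #11: r6=2%11=2
after OR r1, r1, r6: r1=7|2=7
after SUB r5, r5, #1: r5=7-1=6
CMP r5, #6  (cmp 6,6)
BGT body: not taken
after SUB r1, r6, #4: r1=2-4=-2
halt.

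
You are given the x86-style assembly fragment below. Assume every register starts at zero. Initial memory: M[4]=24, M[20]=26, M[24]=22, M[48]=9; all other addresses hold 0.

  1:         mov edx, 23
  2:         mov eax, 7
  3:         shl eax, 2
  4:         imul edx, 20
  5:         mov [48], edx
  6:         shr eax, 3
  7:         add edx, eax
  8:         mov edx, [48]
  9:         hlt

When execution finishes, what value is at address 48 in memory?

460

mov edx, 23 → edx=23
mov eax, 7 → eax=7
shl eax, 2 → eax=7<<2=28
imul edx, 20 → edx=23*20=460
mov [48], edx → M[48]=460
shr eax, 3 → eax=28>>3=3
add edx, eax → edx=460+3=463
mov edx, [48] → edx=M[48]=460
halt.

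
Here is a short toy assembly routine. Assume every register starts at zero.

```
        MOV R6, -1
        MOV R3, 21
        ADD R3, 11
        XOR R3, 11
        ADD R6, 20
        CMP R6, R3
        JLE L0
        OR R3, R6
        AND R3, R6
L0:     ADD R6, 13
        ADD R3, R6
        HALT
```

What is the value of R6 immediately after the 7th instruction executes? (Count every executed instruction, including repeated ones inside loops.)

MOV R6, -1 → R6=-1
MOV R3, 21 → R3=21
ADD R3, 11 → R3=21+11=32
XOR R3, 11 → R3=32^11=43
ADD R6, 20 → R6=(-1)+20=19
CMP R6, R3  (cmp 19,43)
JLE L0: taken
After step 7: R6 = 19.

19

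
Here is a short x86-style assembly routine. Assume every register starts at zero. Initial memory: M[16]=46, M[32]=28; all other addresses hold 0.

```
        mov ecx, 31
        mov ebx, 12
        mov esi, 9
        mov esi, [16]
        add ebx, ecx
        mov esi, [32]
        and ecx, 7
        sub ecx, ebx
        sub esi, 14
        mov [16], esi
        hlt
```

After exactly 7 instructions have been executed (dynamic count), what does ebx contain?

43

mov ecx, 31 → ecx=31
mov ebx, 12 → ebx=12
mov esi, 9 → esi=9
mov esi, [16] → esi=M[16]=46
add ebx, ecx → ebx=12+31=43
mov esi, [32] → esi=M[32]=28
and ecx, 7 → ecx=31&7=7
After step 7: ebx = 43.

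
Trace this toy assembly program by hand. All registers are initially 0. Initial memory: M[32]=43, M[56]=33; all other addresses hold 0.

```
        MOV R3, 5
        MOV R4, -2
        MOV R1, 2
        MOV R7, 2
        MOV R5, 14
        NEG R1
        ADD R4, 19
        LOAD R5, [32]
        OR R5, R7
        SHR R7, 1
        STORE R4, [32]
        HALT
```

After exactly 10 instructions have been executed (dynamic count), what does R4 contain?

after MOV R3, 5: R3=5
after MOV R4, -2: R4=-2
after MOV R1, 2: R1=2
after MOV R7, 2: R7=2
after MOV R5, 14: R5=14
after NEG R1: R1=-(2)=-2
after ADD R4, 19: R4=(-2)+19=17
after LOAD R5, [32]: R5=M[32]=43
after OR R5, R7: R5=43|2=43
after SHR R7, 1: R7=2>>1=1
After step 10: R4 = 17.

17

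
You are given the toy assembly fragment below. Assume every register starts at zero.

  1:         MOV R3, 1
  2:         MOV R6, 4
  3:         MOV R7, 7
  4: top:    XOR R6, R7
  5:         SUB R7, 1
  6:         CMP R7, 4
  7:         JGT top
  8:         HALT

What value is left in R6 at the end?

0

after MOV R3, 1: R3=1
after MOV R6, 4: R6=4
after MOV R7, 7: R7=7
after XOR R6, R7: R6=4^7=3
after SUB R7, 1: R7=7-1=6
CMP R7, 4  (cmp 6,4)
JGT top: taken
after XOR R6, R7: R6=3^6=5
after SUB R7, 1: R7=6-1=5
CMP R7, 4  (cmp 5,4)
JGT top: taken
after XOR R6, R7: R6=5^5=0
after SUB R7, 1: R7=5-1=4
CMP R7, 4  (cmp 4,4)
JGT top: not taken
halt.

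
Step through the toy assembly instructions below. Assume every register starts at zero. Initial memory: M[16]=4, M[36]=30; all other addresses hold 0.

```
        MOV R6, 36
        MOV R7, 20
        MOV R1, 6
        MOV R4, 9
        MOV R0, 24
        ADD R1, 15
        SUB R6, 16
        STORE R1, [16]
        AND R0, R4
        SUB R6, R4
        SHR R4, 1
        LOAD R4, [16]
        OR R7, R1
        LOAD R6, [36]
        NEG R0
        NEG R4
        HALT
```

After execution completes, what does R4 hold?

-21

after MOV R6, 36: R6=36
after MOV R7, 20: R7=20
after MOV R1, 6: R1=6
after MOV R4, 9: R4=9
after MOV R0, 24: R0=24
after ADD R1, 15: R1=6+15=21
after SUB R6, 16: R6=36-16=20
STORE R1, [16] → M[16]=21
after AND R0, R4: R0=24&9=8
after SUB R6, R4: R6=20-9=11
after SHR R4, 1: R4=9>>1=4
after LOAD R4, [16]: R4=M[16]=21
after OR R7, R1: R7=20|21=21
after LOAD R6, [36]: R6=M[36]=30
after NEG R0: R0=-(8)=-8
after NEG R4: R4=-(21)=-21
halt.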